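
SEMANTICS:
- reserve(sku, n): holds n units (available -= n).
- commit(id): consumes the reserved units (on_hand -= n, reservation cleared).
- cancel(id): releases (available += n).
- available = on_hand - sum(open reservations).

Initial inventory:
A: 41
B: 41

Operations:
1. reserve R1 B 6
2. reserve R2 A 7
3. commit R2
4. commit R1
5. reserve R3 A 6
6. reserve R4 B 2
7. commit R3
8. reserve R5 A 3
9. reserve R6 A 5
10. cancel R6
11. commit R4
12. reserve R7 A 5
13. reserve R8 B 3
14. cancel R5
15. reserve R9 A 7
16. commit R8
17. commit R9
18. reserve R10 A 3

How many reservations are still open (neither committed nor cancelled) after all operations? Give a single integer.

Answer: 2

Derivation:
Step 1: reserve R1 B 6 -> on_hand[A=41 B=41] avail[A=41 B=35] open={R1}
Step 2: reserve R2 A 7 -> on_hand[A=41 B=41] avail[A=34 B=35] open={R1,R2}
Step 3: commit R2 -> on_hand[A=34 B=41] avail[A=34 B=35] open={R1}
Step 4: commit R1 -> on_hand[A=34 B=35] avail[A=34 B=35] open={}
Step 5: reserve R3 A 6 -> on_hand[A=34 B=35] avail[A=28 B=35] open={R3}
Step 6: reserve R4 B 2 -> on_hand[A=34 B=35] avail[A=28 B=33] open={R3,R4}
Step 7: commit R3 -> on_hand[A=28 B=35] avail[A=28 B=33] open={R4}
Step 8: reserve R5 A 3 -> on_hand[A=28 B=35] avail[A=25 B=33] open={R4,R5}
Step 9: reserve R6 A 5 -> on_hand[A=28 B=35] avail[A=20 B=33] open={R4,R5,R6}
Step 10: cancel R6 -> on_hand[A=28 B=35] avail[A=25 B=33] open={R4,R5}
Step 11: commit R4 -> on_hand[A=28 B=33] avail[A=25 B=33] open={R5}
Step 12: reserve R7 A 5 -> on_hand[A=28 B=33] avail[A=20 B=33] open={R5,R7}
Step 13: reserve R8 B 3 -> on_hand[A=28 B=33] avail[A=20 B=30] open={R5,R7,R8}
Step 14: cancel R5 -> on_hand[A=28 B=33] avail[A=23 B=30] open={R7,R8}
Step 15: reserve R9 A 7 -> on_hand[A=28 B=33] avail[A=16 B=30] open={R7,R8,R9}
Step 16: commit R8 -> on_hand[A=28 B=30] avail[A=16 B=30] open={R7,R9}
Step 17: commit R9 -> on_hand[A=21 B=30] avail[A=16 B=30] open={R7}
Step 18: reserve R10 A 3 -> on_hand[A=21 B=30] avail[A=13 B=30] open={R10,R7}
Open reservations: ['R10', 'R7'] -> 2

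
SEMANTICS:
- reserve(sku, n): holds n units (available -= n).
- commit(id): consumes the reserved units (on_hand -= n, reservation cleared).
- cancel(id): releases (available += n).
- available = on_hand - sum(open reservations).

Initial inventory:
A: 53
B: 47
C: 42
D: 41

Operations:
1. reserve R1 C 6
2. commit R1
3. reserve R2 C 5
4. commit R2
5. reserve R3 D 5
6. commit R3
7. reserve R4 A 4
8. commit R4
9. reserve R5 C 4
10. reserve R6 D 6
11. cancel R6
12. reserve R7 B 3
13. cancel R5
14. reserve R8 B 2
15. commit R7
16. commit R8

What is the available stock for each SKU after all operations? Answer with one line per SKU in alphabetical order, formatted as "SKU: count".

Answer: A: 49
B: 42
C: 31
D: 36

Derivation:
Step 1: reserve R1 C 6 -> on_hand[A=53 B=47 C=42 D=41] avail[A=53 B=47 C=36 D=41] open={R1}
Step 2: commit R1 -> on_hand[A=53 B=47 C=36 D=41] avail[A=53 B=47 C=36 D=41] open={}
Step 3: reserve R2 C 5 -> on_hand[A=53 B=47 C=36 D=41] avail[A=53 B=47 C=31 D=41] open={R2}
Step 4: commit R2 -> on_hand[A=53 B=47 C=31 D=41] avail[A=53 B=47 C=31 D=41] open={}
Step 5: reserve R3 D 5 -> on_hand[A=53 B=47 C=31 D=41] avail[A=53 B=47 C=31 D=36] open={R3}
Step 6: commit R3 -> on_hand[A=53 B=47 C=31 D=36] avail[A=53 B=47 C=31 D=36] open={}
Step 7: reserve R4 A 4 -> on_hand[A=53 B=47 C=31 D=36] avail[A=49 B=47 C=31 D=36] open={R4}
Step 8: commit R4 -> on_hand[A=49 B=47 C=31 D=36] avail[A=49 B=47 C=31 D=36] open={}
Step 9: reserve R5 C 4 -> on_hand[A=49 B=47 C=31 D=36] avail[A=49 B=47 C=27 D=36] open={R5}
Step 10: reserve R6 D 6 -> on_hand[A=49 B=47 C=31 D=36] avail[A=49 B=47 C=27 D=30] open={R5,R6}
Step 11: cancel R6 -> on_hand[A=49 B=47 C=31 D=36] avail[A=49 B=47 C=27 D=36] open={R5}
Step 12: reserve R7 B 3 -> on_hand[A=49 B=47 C=31 D=36] avail[A=49 B=44 C=27 D=36] open={R5,R7}
Step 13: cancel R5 -> on_hand[A=49 B=47 C=31 D=36] avail[A=49 B=44 C=31 D=36] open={R7}
Step 14: reserve R8 B 2 -> on_hand[A=49 B=47 C=31 D=36] avail[A=49 B=42 C=31 D=36] open={R7,R8}
Step 15: commit R7 -> on_hand[A=49 B=44 C=31 D=36] avail[A=49 B=42 C=31 D=36] open={R8}
Step 16: commit R8 -> on_hand[A=49 B=42 C=31 D=36] avail[A=49 B=42 C=31 D=36] open={}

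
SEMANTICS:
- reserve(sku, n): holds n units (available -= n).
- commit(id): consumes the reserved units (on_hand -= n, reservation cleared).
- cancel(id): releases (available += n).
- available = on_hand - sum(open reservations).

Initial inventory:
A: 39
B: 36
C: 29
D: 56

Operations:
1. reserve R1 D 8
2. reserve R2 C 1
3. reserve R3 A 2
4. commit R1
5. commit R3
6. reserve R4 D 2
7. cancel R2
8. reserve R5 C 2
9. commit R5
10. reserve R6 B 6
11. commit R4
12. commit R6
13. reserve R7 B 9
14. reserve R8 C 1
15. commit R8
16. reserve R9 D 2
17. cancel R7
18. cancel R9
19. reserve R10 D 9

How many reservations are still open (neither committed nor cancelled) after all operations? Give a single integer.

Answer: 1

Derivation:
Step 1: reserve R1 D 8 -> on_hand[A=39 B=36 C=29 D=56] avail[A=39 B=36 C=29 D=48] open={R1}
Step 2: reserve R2 C 1 -> on_hand[A=39 B=36 C=29 D=56] avail[A=39 B=36 C=28 D=48] open={R1,R2}
Step 3: reserve R3 A 2 -> on_hand[A=39 B=36 C=29 D=56] avail[A=37 B=36 C=28 D=48] open={R1,R2,R3}
Step 4: commit R1 -> on_hand[A=39 B=36 C=29 D=48] avail[A=37 B=36 C=28 D=48] open={R2,R3}
Step 5: commit R3 -> on_hand[A=37 B=36 C=29 D=48] avail[A=37 B=36 C=28 D=48] open={R2}
Step 6: reserve R4 D 2 -> on_hand[A=37 B=36 C=29 D=48] avail[A=37 B=36 C=28 D=46] open={R2,R4}
Step 7: cancel R2 -> on_hand[A=37 B=36 C=29 D=48] avail[A=37 B=36 C=29 D=46] open={R4}
Step 8: reserve R5 C 2 -> on_hand[A=37 B=36 C=29 D=48] avail[A=37 B=36 C=27 D=46] open={R4,R5}
Step 9: commit R5 -> on_hand[A=37 B=36 C=27 D=48] avail[A=37 B=36 C=27 D=46] open={R4}
Step 10: reserve R6 B 6 -> on_hand[A=37 B=36 C=27 D=48] avail[A=37 B=30 C=27 D=46] open={R4,R6}
Step 11: commit R4 -> on_hand[A=37 B=36 C=27 D=46] avail[A=37 B=30 C=27 D=46] open={R6}
Step 12: commit R6 -> on_hand[A=37 B=30 C=27 D=46] avail[A=37 B=30 C=27 D=46] open={}
Step 13: reserve R7 B 9 -> on_hand[A=37 B=30 C=27 D=46] avail[A=37 B=21 C=27 D=46] open={R7}
Step 14: reserve R8 C 1 -> on_hand[A=37 B=30 C=27 D=46] avail[A=37 B=21 C=26 D=46] open={R7,R8}
Step 15: commit R8 -> on_hand[A=37 B=30 C=26 D=46] avail[A=37 B=21 C=26 D=46] open={R7}
Step 16: reserve R9 D 2 -> on_hand[A=37 B=30 C=26 D=46] avail[A=37 B=21 C=26 D=44] open={R7,R9}
Step 17: cancel R7 -> on_hand[A=37 B=30 C=26 D=46] avail[A=37 B=30 C=26 D=44] open={R9}
Step 18: cancel R9 -> on_hand[A=37 B=30 C=26 D=46] avail[A=37 B=30 C=26 D=46] open={}
Step 19: reserve R10 D 9 -> on_hand[A=37 B=30 C=26 D=46] avail[A=37 B=30 C=26 D=37] open={R10}
Open reservations: ['R10'] -> 1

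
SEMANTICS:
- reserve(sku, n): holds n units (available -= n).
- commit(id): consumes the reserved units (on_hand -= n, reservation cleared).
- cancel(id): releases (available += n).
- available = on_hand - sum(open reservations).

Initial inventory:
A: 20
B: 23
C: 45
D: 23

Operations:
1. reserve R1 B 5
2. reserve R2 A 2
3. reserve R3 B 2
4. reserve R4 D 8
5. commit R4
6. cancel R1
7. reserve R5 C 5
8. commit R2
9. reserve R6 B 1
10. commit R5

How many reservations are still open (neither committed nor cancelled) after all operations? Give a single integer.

Answer: 2

Derivation:
Step 1: reserve R1 B 5 -> on_hand[A=20 B=23 C=45 D=23] avail[A=20 B=18 C=45 D=23] open={R1}
Step 2: reserve R2 A 2 -> on_hand[A=20 B=23 C=45 D=23] avail[A=18 B=18 C=45 D=23] open={R1,R2}
Step 3: reserve R3 B 2 -> on_hand[A=20 B=23 C=45 D=23] avail[A=18 B=16 C=45 D=23] open={R1,R2,R3}
Step 4: reserve R4 D 8 -> on_hand[A=20 B=23 C=45 D=23] avail[A=18 B=16 C=45 D=15] open={R1,R2,R3,R4}
Step 5: commit R4 -> on_hand[A=20 B=23 C=45 D=15] avail[A=18 B=16 C=45 D=15] open={R1,R2,R3}
Step 6: cancel R1 -> on_hand[A=20 B=23 C=45 D=15] avail[A=18 B=21 C=45 D=15] open={R2,R3}
Step 7: reserve R5 C 5 -> on_hand[A=20 B=23 C=45 D=15] avail[A=18 B=21 C=40 D=15] open={R2,R3,R5}
Step 8: commit R2 -> on_hand[A=18 B=23 C=45 D=15] avail[A=18 B=21 C=40 D=15] open={R3,R5}
Step 9: reserve R6 B 1 -> on_hand[A=18 B=23 C=45 D=15] avail[A=18 B=20 C=40 D=15] open={R3,R5,R6}
Step 10: commit R5 -> on_hand[A=18 B=23 C=40 D=15] avail[A=18 B=20 C=40 D=15] open={R3,R6}
Open reservations: ['R3', 'R6'] -> 2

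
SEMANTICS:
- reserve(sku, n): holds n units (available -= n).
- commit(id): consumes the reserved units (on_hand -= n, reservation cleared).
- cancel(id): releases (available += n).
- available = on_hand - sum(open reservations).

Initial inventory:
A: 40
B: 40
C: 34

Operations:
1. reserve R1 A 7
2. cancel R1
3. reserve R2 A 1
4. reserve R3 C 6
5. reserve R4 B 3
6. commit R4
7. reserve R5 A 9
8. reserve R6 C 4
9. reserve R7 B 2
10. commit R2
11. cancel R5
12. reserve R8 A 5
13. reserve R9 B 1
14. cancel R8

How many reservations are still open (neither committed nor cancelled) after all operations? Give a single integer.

Step 1: reserve R1 A 7 -> on_hand[A=40 B=40 C=34] avail[A=33 B=40 C=34] open={R1}
Step 2: cancel R1 -> on_hand[A=40 B=40 C=34] avail[A=40 B=40 C=34] open={}
Step 3: reserve R2 A 1 -> on_hand[A=40 B=40 C=34] avail[A=39 B=40 C=34] open={R2}
Step 4: reserve R3 C 6 -> on_hand[A=40 B=40 C=34] avail[A=39 B=40 C=28] open={R2,R3}
Step 5: reserve R4 B 3 -> on_hand[A=40 B=40 C=34] avail[A=39 B=37 C=28] open={R2,R3,R4}
Step 6: commit R4 -> on_hand[A=40 B=37 C=34] avail[A=39 B=37 C=28] open={R2,R3}
Step 7: reserve R5 A 9 -> on_hand[A=40 B=37 C=34] avail[A=30 B=37 C=28] open={R2,R3,R5}
Step 8: reserve R6 C 4 -> on_hand[A=40 B=37 C=34] avail[A=30 B=37 C=24] open={R2,R3,R5,R6}
Step 9: reserve R7 B 2 -> on_hand[A=40 B=37 C=34] avail[A=30 B=35 C=24] open={R2,R3,R5,R6,R7}
Step 10: commit R2 -> on_hand[A=39 B=37 C=34] avail[A=30 B=35 C=24] open={R3,R5,R6,R7}
Step 11: cancel R5 -> on_hand[A=39 B=37 C=34] avail[A=39 B=35 C=24] open={R3,R6,R7}
Step 12: reserve R8 A 5 -> on_hand[A=39 B=37 C=34] avail[A=34 B=35 C=24] open={R3,R6,R7,R8}
Step 13: reserve R9 B 1 -> on_hand[A=39 B=37 C=34] avail[A=34 B=34 C=24] open={R3,R6,R7,R8,R9}
Step 14: cancel R8 -> on_hand[A=39 B=37 C=34] avail[A=39 B=34 C=24] open={R3,R6,R7,R9}
Open reservations: ['R3', 'R6', 'R7', 'R9'] -> 4

Answer: 4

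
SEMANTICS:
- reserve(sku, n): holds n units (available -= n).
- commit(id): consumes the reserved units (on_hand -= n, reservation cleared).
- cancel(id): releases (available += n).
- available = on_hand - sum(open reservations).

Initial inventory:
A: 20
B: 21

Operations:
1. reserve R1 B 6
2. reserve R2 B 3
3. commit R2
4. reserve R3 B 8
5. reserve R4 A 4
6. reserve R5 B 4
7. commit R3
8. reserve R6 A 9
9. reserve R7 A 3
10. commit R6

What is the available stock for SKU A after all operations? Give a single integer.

Answer: 4

Derivation:
Step 1: reserve R1 B 6 -> on_hand[A=20 B=21] avail[A=20 B=15] open={R1}
Step 2: reserve R2 B 3 -> on_hand[A=20 B=21] avail[A=20 B=12] open={R1,R2}
Step 3: commit R2 -> on_hand[A=20 B=18] avail[A=20 B=12] open={R1}
Step 4: reserve R3 B 8 -> on_hand[A=20 B=18] avail[A=20 B=4] open={R1,R3}
Step 5: reserve R4 A 4 -> on_hand[A=20 B=18] avail[A=16 B=4] open={R1,R3,R4}
Step 6: reserve R5 B 4 -> on_hand[A=20 B=18] avail[A=16 B=0] open={R1,R3,R4,R5}
Step 7: commit R3 -> on_hand[A=20 B=10] avail[A=16 B=0] open={R1,R4,R5}
Step 8: reserve R6 A 9 -> on_hand[A=20 B=10] avail[A=7 B=0] open={R1,R4,R5,R6}
Step 9: reserve R7 A 3 -> on_hand[A=20 B=10] avail[A=4 B=0] open={R1,R4,R5,R6,R7}
Step 10: commit R6 -> on_hand[A=11 B=10] avail[A=4 B=0] open={R1,R4,R5,R7}
Final available[A] = 4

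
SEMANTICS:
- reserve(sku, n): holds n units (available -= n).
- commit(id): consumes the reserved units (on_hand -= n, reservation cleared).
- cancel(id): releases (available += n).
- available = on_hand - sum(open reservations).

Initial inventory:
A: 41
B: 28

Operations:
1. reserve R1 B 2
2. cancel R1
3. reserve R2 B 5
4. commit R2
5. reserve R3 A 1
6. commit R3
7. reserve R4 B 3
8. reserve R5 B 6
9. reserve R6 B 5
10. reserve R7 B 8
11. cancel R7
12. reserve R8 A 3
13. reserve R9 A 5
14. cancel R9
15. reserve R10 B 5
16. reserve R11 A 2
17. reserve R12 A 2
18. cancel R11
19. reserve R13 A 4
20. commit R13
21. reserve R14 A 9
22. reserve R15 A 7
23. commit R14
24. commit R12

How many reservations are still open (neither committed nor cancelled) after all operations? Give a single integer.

Step 1: reserve R1 B 2 -> on_hand[A=41 B=28] avail[A=41 B=26] open={R1}
Step 2: cancel R1 -> on_hand[A=41 B=28] avail[A=41 B=28] open={}
Step 3: reserve R2 B 5 -> on_hand[A=41 B=28] avail[A=41 B=23] open={R2}
Step 4: commit R2 -> on_hand[A=41 B=23] avail[A=41 B=23] open={}
Step 5: reserve R3 A 1 -> on_hand[A=41 B=23] avail[A=40 B=23] open={R3}
Step 6: commit R3 -> on_hand[A=40 B=23] avail[A=40 B=23] open={}
Step 7: reserve R4 B 3 -> on_hand[A=40 B=23] avail[A=40 B=20] open={R4}
Step 8: reserve R5 B 6 -> on_hand[A=40 B=23] avail[A=40 B=14] open={R4,R5}
Step 9: reserve R6 B 5 -> on_hand[A=40 B=23] avail[A=40 B=9] open={R4,R5,R6}
Step 10: reserve R7 B 8 -> on_hand[A=40 B=23] avail[A=40 B=1] open={R4,R5,R6,R7}
Step 11: cancel R7 -> on_hand[A=40 B=23] avail[A=40 B=9] open={R4,R5,R6}
Step 12: reserve R8 A 3 -> on_hand[A=40 B=23] avail[A=37 B=9] open={R4,R5,R6,R8}
Step 13: reserve R9 A 5 -> on_hand[A=40 B=23] avail[A=32 B=9] open={R4,R5,R6,R8,R9}
Step 14: cancel R9 -> on_hand[A=40 B=23] avail[A=37 B=9] open={R4,R5,R6,R8}
Step 15: reserve R10 B 5 -> on_hand[A=40 B=23] avail[A=37 B=4] open={R10,R4,R5,R6,R8}
Step 16: reserve R11 A 2 -> on_hand[A=40 B=23] avail[A=35 B=4] open={R10,R11,R4,R5,R6,R8}
Step 17: reserve R12 A 2 -> on_hand[A=40 B=23] avail[A=33 B=4] open={R10,R11,R12,R4,R5,R6,R8}
Step 18: cancel R11 -> on_hand[A=40 B=23] avail[A=35 B=4] open={R10,R12,R4,R5,R6,R8}
Step 19: reserve R13 A 4 -> on_hand[A=40 B=23] avail[A=31 B=4] open={R10,R12,R13,R4,R5,R6,R8}
Step 20: commit R13 -> on_hand[A=36 B=23] avail[A=31 B=4] open={R10,R12,R4,R5,R6,R8}
Step 21: reserve R14 A 9 -> on_hand[A=36 B=23] avail[A=22 B=4] open={R10,R12,R14,R4,R5,R6,R8}
Step 22: reserve R15 A 7 -> on_hand[A=36 B=23] avail[A=15 B=4] open={R10,R12,R14,R15,R4,R5,R6,R8}
Step 23: commit R14 -> on_hand[A=27 B=23] avail[A=15 B=4] open={R10,R12,R15,R4,R5,R6,R8}
Step 24: commit R12 -> on_hand[A=25 B=23] avail[A=15 B=4] open={R10,R15,R4,R5,R6,R8}
Open reservations: ['R10', 'R15', 'R4', 'R5', 'R6', 'R8'] -> 6

Answer: 6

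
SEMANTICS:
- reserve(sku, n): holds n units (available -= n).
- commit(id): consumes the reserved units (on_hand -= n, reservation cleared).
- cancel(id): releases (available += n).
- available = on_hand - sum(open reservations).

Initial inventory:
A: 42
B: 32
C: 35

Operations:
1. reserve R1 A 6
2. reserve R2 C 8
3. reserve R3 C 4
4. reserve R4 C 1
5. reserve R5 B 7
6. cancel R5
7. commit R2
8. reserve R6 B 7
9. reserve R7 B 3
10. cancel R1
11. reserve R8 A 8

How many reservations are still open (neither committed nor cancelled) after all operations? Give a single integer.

Step 1: reserve R1 A 6 -> on_hand[A=42 B=32 C=35] avail[A=36 B=32 C=35] open={R1}
Step 2: reserve R2 C 8 -> on_hand[A=42 B=32 C=35] avail[A=36 B=32 C=27] open={R1,R2}
Step 3: reserve R3 C 4 -> on_hand[A=42 B=32 C=35] avail[A=36 B=32 C=23] open={R1,R2,R3}
Step 4: reserve R4 C 1 -> on_hand[A=42 B=32 C=35] avail[A=36 B=32 C=22] open={R1,R2,R3,R4}
Step 5: reserve R5 B 7 -> on_hand[A=42 B=32 C=35] avail[A=36 B=25 C=22] open={R1,R2,R3,R4,R5}
Step 6: cancel R5 -> on_hand[A=42 B=32 C=35] avail[A=36 B=32 C=22] open={R1,R2,R3,R4}
Step 7: commit R2 -> on_hand[A=42 B=32 C=27] avail[A=36 B=32 C=22] open={R1,R3,R4}
Step 8: reserve R6 B 7 -> on_hand[A=42 B=32 C=27] avail[A=36 B=25 C=22] open={R1,R3,R4,R6}
Step 9: reserve R7 B 3 -> on_hand[A=42 B=32 C=27] avail[A=36 B=22 C=22] open={R1,R3,R4,R6,R7}
Step 10: cancel R1 -> on_hand[A=42 B=32 C=27] avail[A=42 B=22 C=22] open={R3,R4,R6,R7}
Step 11: reserve R8 A 8 -> on_hand[A=42 B=32 C=27] avail[A=34 B=22 C=22] open={R3,R4,R6,R7,R8}
Open reservations: ['R3', 'R4', 'R6', 'R7', 'R8'] -> 5

Answer: 5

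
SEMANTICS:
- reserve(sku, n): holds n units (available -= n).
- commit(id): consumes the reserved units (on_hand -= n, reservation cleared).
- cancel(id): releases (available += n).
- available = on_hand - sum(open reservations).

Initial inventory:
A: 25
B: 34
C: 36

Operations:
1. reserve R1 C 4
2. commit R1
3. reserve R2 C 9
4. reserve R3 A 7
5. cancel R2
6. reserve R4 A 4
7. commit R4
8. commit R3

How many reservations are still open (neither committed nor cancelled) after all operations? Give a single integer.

Step 1: reserve R1 C 4 -> on_hand[A=25 B=34 C=36] avail[A=25 B=34 C=32] open={R1}
Step 2: commit R1 -> on_hand[A=25 B=34 C=32] avail[A=25 B=34 C=32] open={}
Step 3: reserve R2 C 9 -> on_hand[A=25 B=34 C=32] avail[A=25 B=34 C=23] open={R2}
Step 4: reserve R3 A 7 -> on_hand[A=25 B=34 C=32] avail[A=18 B=34 C=23] open={R2,R3}
Step 5: cancel R2 -> on_hand[A=25 B=34 C=32] avail[A=18 B=34 C=32] open={R3}
Step 6: reserve R4 A 4 -> on_hand[A=25 B=34 C=32] avail[A=14 B=34 C=32] open={R3,R4}
Step 7: commit R4 -> on_hand[A=21 B=34 C=32] avail[A=14 B=34 C=32] open={R3}
Step 8: commit R3 -> on_hand[A=14 B=34 C=32] avail[A=14 B=34 C=32] open={}
Open reservations: [] -> 0

Answer: 0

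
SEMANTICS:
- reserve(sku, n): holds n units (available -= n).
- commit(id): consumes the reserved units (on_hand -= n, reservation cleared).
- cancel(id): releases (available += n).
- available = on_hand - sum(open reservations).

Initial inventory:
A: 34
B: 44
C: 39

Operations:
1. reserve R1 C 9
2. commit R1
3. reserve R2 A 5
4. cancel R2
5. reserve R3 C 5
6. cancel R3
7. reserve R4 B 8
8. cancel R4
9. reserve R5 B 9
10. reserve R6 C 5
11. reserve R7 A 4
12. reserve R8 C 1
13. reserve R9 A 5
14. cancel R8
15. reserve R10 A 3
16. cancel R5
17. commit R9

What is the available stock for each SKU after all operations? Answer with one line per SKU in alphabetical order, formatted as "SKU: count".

Step 1: reserve R1 C 9 -> on_hand[A=34 B=44 C=39] avail[A=34 B=44 C=30] open={R1}
Step 2: commit R1 -> on_hand[A=34 B=44 C=30] avail[A=34 B=44 C=30] open={}
Step 3: reserve R2 A 5 -> on_hand[A=34 B=44 C=30] avail[A=29 B=44 C=30] open={R2}
Step 4: cancel R2 -> on_hand[A=34 B=44 C=30] avail[A=34 B=44 C=30] open={}
Step 5: reserve R3 C 5 -> on_hand[A=34 B=44 C=30] avail[A=34 B=44 C=25] open={R3}
Step 6: cancel R3 -> on_hand[A=34 B=44 C=30] avail[A=34 B=44 C=30] open={}
Step 7: reserve R4 B 8 -> on_hand[A=34 B=44 C=30] avail[A=34 B=36 C=30] open={R4}
Step 8: cancel R4 -> on_hand[A=34 B=44 C=30] avail[A=34 B=44 C=30] open={}
Step 9: reserve R5 B 9 -> on_hand[A=34 B=44 C=30] avail[A=34 B=35 C=30] open={R5}
Step 10: reserve R6 C 5 -> on_hand[A=34 B=44 C=30] avail[A=34 B=35 C=25] open={R5,R6}
Step 11: reserve R7 A 4 -> on_hand[A=34 B=44 C=30] avail[A=30 B=35 C=25] open={R5,R6,R7}
Step 12: reserve R8 C 1 -> on_hand[A=34 B=44 C=30] avail[A=30 B=35 C=24] open={R5,R6,R7,R8}
Step 13: reserve R9 A 5 -> on_hand[A=34 B=44 C=30] avail[A=25 B=35 C=24] open={R5,R6,R7,R8,R9}
Step 14: cancel R8 -> on_hand[A=34 B=44 C=30] avail[A=25 B=35 C=25] open={R5,R6,R7,R9}
Step 15: reserve R10 A 3 -> on_hand[A=34 B=44 C=30] avail[A=22 B=35 C=25] open={R10,R5,R6,R7,R9}
Step 16: cancel R5 -> on_hand[A=34 B=44 C=30] avail[A=22 B=44 C=25] open={R10,R6,R7,R9}
Step 17: commit R9 -> on_hand[A=29 B=44 C=30] avail[A=22 B=44 C=25] open={R10,R6,R7}

Answer: A: 22
B: 44
C: 25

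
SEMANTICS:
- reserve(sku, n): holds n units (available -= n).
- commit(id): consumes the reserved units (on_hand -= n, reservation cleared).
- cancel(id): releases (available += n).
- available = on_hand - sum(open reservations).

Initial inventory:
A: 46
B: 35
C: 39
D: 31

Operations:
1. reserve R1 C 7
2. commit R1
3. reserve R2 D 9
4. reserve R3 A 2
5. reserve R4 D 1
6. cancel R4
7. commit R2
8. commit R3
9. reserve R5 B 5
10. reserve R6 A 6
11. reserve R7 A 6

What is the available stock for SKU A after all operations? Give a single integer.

Step 1: reserve R1 C 7 -> on_hand[A=46 B=35 C=39 D=31] avail[A=46 B=35 C=32 D=31] open={R1}
Step 2: commit R1 -> on_hand[A=46 B=35 C=32 D=31] avail[A=46 B=35 C=32 D=31] open={}
Step 3: reserve R2 D 9 -> on_hand[A=46 B=35 C=32 D=31] avail[A=46 B=35 C=32 D=22] open={R2}
Step 4: reserve R3 A 2 -> on_hand[A=46 B=35 C=32 D=31] avail[A=44 B=35 C=32 D=22] open={R2,R3}
Step 5: reserve R4 D 1 -> on_hand[A=46 B=35 C=32 D=31] avail[A=44 B=35 C=32 D=21] open={R2,R3,R4}
Step 6: cancel R4 -> on_hand[A=46 B=35 C=32 D=31] avail[A=44 B=35 C=32 D=22] open={R2,R3}
Step 7: commit R2 -> on_hand[A=46 B=35 C=32 D=22] avail[A=44 B=35 C=32 D=22] open={R3}
Step 8: commit R3 -> on_hand[A=44 B=35 C=32 D=22] avail[A=44 B=35 C=32 D=22] open={}
Step 9: reserve R5 B 5 -> on_hand[A=44 B=35 C=32 D=22] avail[A=44 B=30 C=32 D=22] open={R5}
Step 10: reserve R6 A 6 -> on_hand[A=44 B=35 C=32 D=22] avail[A=38 B=30 C=32 D=22] open={R5,R6}
Step 11: reserve R7 A 6 -> on_hand[A=44 B=35 C=32 D=22] avail[A=32 B=30 C=32 D=22] open={R5,R6,R7}
Final available[A] = 32

Answer: 32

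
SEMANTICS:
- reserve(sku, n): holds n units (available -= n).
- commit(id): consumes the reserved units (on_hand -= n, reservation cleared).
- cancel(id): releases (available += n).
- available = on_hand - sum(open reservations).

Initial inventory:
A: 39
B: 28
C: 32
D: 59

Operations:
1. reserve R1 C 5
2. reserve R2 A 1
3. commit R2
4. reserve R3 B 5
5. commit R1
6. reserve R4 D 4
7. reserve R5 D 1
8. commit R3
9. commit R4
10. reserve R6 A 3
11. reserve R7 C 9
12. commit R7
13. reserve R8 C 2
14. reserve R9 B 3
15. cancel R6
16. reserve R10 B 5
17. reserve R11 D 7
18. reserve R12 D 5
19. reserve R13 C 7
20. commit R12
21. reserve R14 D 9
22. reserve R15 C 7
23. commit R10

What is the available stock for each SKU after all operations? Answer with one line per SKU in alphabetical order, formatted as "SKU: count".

Answer: A: 38
B: 15
C: 2
D: 33

Derivation:
Step 1: reserve R1 C 5 -> on_hand[A=39 B=28 C=32 D=59] avail[A=39 B=28 C=27 D=59] open={R1}
Step 2: reserve R2 A 1 -> on_hand[A=39 B=28 C=32 D=59] avail[A=38 B=28 C=27 D=59] open={R1,R2}
Step 3: commit R2 -> on_hand[A=38 B=28 C=32 D=59] avail[A=38 B=28 C=27 D=59] open={R1}
Step 4: reserve R3 B 5 -> on_hand[A=38 B=28 C=32 D=59] avail[A=38 B=23 C=27 D=59] open={R1,R3}
Step 5: commit R1 -> on_hand[A=38 B=28 C=27 D=59] avail[A=38 B=23 C=27 D=59] open={R3}
Step 6: reserve R4 D 4 -> on_hand[A=38 B=28 C=27 D=59] avail[A=38 B=23 C=27 D=55] open={R3,R4}
Step 7: reserve R5 D 1 -> on_hand[A=38 B=28 C=27 D=59] avail[A=38 B=23 C=27 D=54] open={R3,R4,R5}
Step 8: commit R3 -> on_hand[A=38 B=23 C=27 D=59] avail[A=38 B=23 C=27 D=54] open={R4,R5}
Step 9: commit R4 -> on_hand[A=38 B=23 C=27 D=55] avail[A=38 B=23 C=27 D=54] open={R5}
Step 10: reserve R6 A 3 -> on_hand[A=38 B=23 C=27 D=55] avail[A=35 B=23 C=27 D=54] open={R5,R6}
Step 11: reserve R7 C 9 -> on_hand[A=38 B=23 C=27 D=55] avail[A=35 B=23 C=18 D=54] open={R5,R6,R7}
Step 12: commit R7 -> on_hand[A=38 B=23 C=18 D=55] avail[A=35 B=23 C=18 D=54] open={R5,R6}
Step 13: reserve R8 C 2 -> on_hand[A=38 B=23 C=18 D=55] avail[A=35 B=23 C=16 D=54] open={R5,R6,R8}
Step 14: reserve R9 B 3 -> on_hand[A=38 B=23 C=18 D=55] avail[A=35 B=20 C=16 D=54] open={R5,R6,R8,R9}
Step 15: cancel R6 -> on_hand[A=38 B=23 C=18 D=55] avail[A=38 B=20 C=16 D=54] open={R5,R8,R9}
Step 16: reserve R10 B 5 -> on_hand[A=38 B=23 C=18 D=55] avail[A=38 B=15 C=16 D=54] open={R10,R5,R8,R9}
Step 17: reserve R11 D 7 -> on_hand[A=38 B=23 C=18 D=55] avail[A=38 B=15 C=16 D=47] open={R10,R11,R5,R8,R9}
Step 18: reserve R12 D 5 -> on_hand[A=38 B=23 C=18 D=55] avail[A=38 B=15 C=16 D=42] open={R10,R11,R12,R5,R8,R9}
Step 19: reserve R13 C 7 -> on_hand[A=38 B=23 C=18 D=55] avail[A=38 B=15 C=9 D=42] open={R10,R11,R12,R13,R5,R8,R9}
Step 20: commit R12 -> on_hand[A=38 B=23 C=18 D=50] avail[A=38 B=15 C=9 D=42] open={R10,R11,R13,R5,R8,R9}
Step 21: reserve R14 D 9 -> on_hand[A=38 B=23 C=18 D=50] avail[A=38 B=15 C=9 D=33] open={R10,R11,R13,R14,R5,R8,R9}
Step 22: reserve R15 C 7 -> on_hand[A=38 B=23 C=18 D=50] avail[A=38 B=15 C=2 D=33] open={R10,R11,R13,R14,R15,R5,R8,R9}
Step 23: commit R10 -> on_hand[A=38 B=18 C=18 D=50] avail[A=38 B=15 C=2 D=33] open={R11,R13,R14,R15,R5,R8,R9}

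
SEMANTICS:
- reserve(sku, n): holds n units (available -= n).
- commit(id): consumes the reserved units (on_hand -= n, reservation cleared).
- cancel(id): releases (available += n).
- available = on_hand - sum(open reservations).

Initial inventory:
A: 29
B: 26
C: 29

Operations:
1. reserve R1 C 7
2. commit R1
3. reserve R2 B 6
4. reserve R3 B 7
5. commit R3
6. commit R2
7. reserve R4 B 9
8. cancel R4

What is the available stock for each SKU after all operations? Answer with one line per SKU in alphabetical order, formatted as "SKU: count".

Step 1: reserve R1 C 7 -> on_hand[A=29 B=26 C=29] avail[A=29 B=26 C=22] open={R1}
Step 2: commit R1 -> on_hand[A=29 B=26 C=22] avail[A=29 B=26 C=22] open={}
Step 3: reserve R2 B 6 -> on_hand[A=29 B=26 C=22] avail[A=29 B=20 C=22] open={R2}
Step 4: reserve R3 B 7 -> on_hand[A=29 B=26 C=22] avail[A=29 B=13 C=22] open={R2,R3}
Step 5: commit R3 -> on_hand[A=29 B=19 C=22] avail[A=29 B=13 C=22] open={R2}
Step 6: commit R2 -> on_hand[A=29 B=13 C=22] avail[A=29 B=13 C=22] open={}
Step 7: reserve R4 B 9 -> on_hand[A=29 B=13 C=22] avail[A=29 B=4 C=22] open={R4}
Step 8: cancel R4 -> on_hand[A=29 B=13 C=22] avail[A=29 B=13 C=22] open={}

Answer: A: 29
B: 13
C: 22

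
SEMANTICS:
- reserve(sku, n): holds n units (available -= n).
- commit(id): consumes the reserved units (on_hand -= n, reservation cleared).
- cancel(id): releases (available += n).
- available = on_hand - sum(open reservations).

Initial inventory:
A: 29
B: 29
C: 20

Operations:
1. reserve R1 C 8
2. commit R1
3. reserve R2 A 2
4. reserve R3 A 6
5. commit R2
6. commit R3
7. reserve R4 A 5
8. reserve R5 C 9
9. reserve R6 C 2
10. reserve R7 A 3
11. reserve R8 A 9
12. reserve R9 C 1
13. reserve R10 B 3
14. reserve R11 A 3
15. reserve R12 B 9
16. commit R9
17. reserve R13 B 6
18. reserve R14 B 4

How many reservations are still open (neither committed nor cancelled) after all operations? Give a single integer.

Step 1: reserve R1 C 8 -> on_hand[A=29 B=29 C=20] avail[A=29 B=29 C=12] open={R1}
Step 2: commit R1 -> on_hand[A=29 B=29 C=12] avail[A=29 B=29 C=12] open={}
Step 3: reserve R2 A 2 -> on_hand[A=29 B=29 C=12] avail[A=27 B=29 C=12] open={R2}
Step 4: reserve R3 A 6 -> on_hand[A=29 B=29 C=12] avail[A=21 B=29 C=12] open={R2,R3}
Step 5: commit R2 -> on_hand[A=27 B=29 C=12] avail[A=21 B=29 C=12] open={R3}
Step 6: commit R3 -> on_hand[A=21 B=29 C=12] avail[A=21 B=29 C=12] open={}
Step 7: reserve R4 A 5 -> on_hand[A=21 B=29 C=12] avail[A=16 B=29 C=12] open={R4}
Step 8: reserve R5 C 9 -> on_hand[A=21 B=29 C=12] avail[A=16 B=29 C=3] open={R4,R5}
Step 9: reserve R6 C 2 -> on_hand[A=21 B=29 C=12] avail[A=16 B=29 C=1] open={R4,R5,R6}
Step 10: reserve R7 A 3 -> on_hand[A=21 B=29 C=12] avail[A=13 B=29 C=1] open={R4,R5,R6,R7}
Step 11: reserve R8 A 9 -> on_hand[A=21 B=29 C=12] avail[A=4 B=29 C=1] open={R4,R5,R6,R7,R8}
Step 12: reserve R9 C 1 -> on_hand[A=21 B=29 C=12] avail[A=4 B=29 C=0] open={R4,R5,R6,R7,R8,R9}
Step 13: reserve R10 B 3 -> on_hand[A=21 B=29 C=12] avail[A=4 B=26 C=0] open={R10,R4,R5,R6,R7,R8,R9}
Step 14: reserve R11 A 3 -> on_hand[A=21 B=29 C=12] avail[A=1 B=26 C=0] open={R10,R11,R4,R5,R6,R7,R8,R9}
Step 15: reserve R12 B 9 -> on_hand[A=21 B=29 C=12] avail[A=1 B=17 C=0] open={R10,R11,R12,R4,R5,R6,R7,R8,R9}
Step 16: commit R9 -> on_hand[A=21 B=29 C=11] avail[A=1 B=17 C=0] open={R10,R11,R12,R4,R5,R6,R7,R8}
Step 17: reserve R13 B 6 -> on_hand[A=21 B=29 C=11] avail[A=1 B=11 C=0] open={R10,R11,R12,R13,R4,R5,R6,R7,R8}
Step 18: reserve R14 B 4 -> on_hand[A=21 B=29 C=11] avail[A=1 B=7 C=0] open={R10,R11,R12,R13,R14,R4,R5,R6,R7,R8}
Open reservations: ['R10', 'R11', 'R12', 'R13', 'R14', 'R4', 'R5', 'R6', 'R7', 'R8'] -> 10

Answer: 10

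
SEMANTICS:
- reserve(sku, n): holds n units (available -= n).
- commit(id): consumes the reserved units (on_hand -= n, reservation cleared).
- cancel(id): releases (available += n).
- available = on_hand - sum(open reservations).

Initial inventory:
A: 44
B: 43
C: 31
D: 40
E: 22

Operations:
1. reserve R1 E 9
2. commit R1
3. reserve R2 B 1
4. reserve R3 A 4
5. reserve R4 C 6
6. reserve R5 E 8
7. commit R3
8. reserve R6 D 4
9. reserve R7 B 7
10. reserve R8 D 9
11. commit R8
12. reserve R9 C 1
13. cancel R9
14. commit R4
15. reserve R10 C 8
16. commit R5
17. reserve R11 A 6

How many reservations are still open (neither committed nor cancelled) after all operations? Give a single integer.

Answer: 5

Derivation:
Step 1: reserve R1 E 9 -> on_hand[A=44 B=43 C=31 D=40 E=22] avail[A=44 B=43 C=31 D=40 E=13] open={R1}
Step 2: commit R1 -> on_hand[A=44 B=43 C=31 D=40 E=13] avail[A=44 B=43 C=31 D=40 E=13] open={}
Step 3: reserve R2 B 1 -> on_hand[A=44 B=43 C=31 D=40 E=13] avail[A=44 B=42 C=31 D=40 E=13] open={R2}
Step 4: reserve R3 A 4 -> on_hand[A=44 B=43 C=31 D=40 E=13] avail[A=40 B=42 C=31 D=40 E=13] open={R2,R3}
Step 5: reserve R4 C 6 -> on_hand[A=44 B=43 C=31 D=40 E=13] avail[A=40 B=42 C=25 D=40 E=13] open={R2,R3,R4}
Step 6: reserve R5 E 8 -> on_hand[A=44 B=43 C=31 D=40 E=13] avail[A=40 B=42 C=25 D=40 E=5] open={R2,R3,R4,R5}
Step 7: commit R3 -> on_hand[A=40 B=43 C=31 D=40 E=13] avail[A=40 B=42 C=25 D=40 E=5] open={R2,R4,R5}
Step 8: reserve R6 D 4 -> on_hand[A=40 B=43 C=31 D=40 E=13] avail[A=40 B=42 C=25 D=36 E=5] open={R2,R4,R5,R6}
Step 9: reserve R7 B 7 -> on_hand[A=40 B=43 C=31 D=40 E=13] avail[A=40 B=35 C=25 D=36 E=5] open={R2,R4,R5,R6,R7}
Step 10: reserve R8 D 9 -> on_hand[A=40 B=43 C=31 D=40 E=13] avail[A=40 B=35 C=25 D=27 E=5] open={R2,R4,R5,R6,R7,R8}
Step 11: commit R8 -> on_hand[A=40 B=43 C=31 D=31 E=13] avail[A=40 B=35 C=25 D=27 E=5] open={R2,R4,R5,R6,R7}
Step 12: reserve R9 C 1 -> on_hand[A=40 B=43 C=31 D=31 E=13] avail[A=40 B=35 C=24 D=27 E=5] open={R2,R4,R5,R6,R7,R9}
Step 13: cancel R9 -> on_hand[A=40 B=43 C=31 D=31 E=13] avail[A=40 B=35 C=25 D=27 E=5] open={R2,R4,R5,R6,R7}
Step 14: commit R4 -> on_hand[A=40 B=43 C=25 D=31 E=13] avail[A=40 B=35 C=25 D=27 E=5] open={R2,R5,R6,R7}
Step 15: reserve R10 C 8 -> on_hand[A=40 B=43 C=25 D=31 E=13] avail[A=40 B=35 C=17 D=27 E=5] open={R10,R2,R5,R6,R7}
Step 16: commit R5 -> on_hand[A=40 B=43 C=25 D=31 E=5] avail[A=40 B=35 C=17 D=27 E=5] open={R10,R2,R6,R7}
Step 17: reserve R11 A 6 -> on_hand[A=40 B=43 C=25 D=31 E=5] avail[A=34 B=35 C=17 D=27 E=5] open={R10,R11,R2,R6,R7}
Open reservations: ['R10', 'R11', 'R2', 'R6', 'R7'] -> 5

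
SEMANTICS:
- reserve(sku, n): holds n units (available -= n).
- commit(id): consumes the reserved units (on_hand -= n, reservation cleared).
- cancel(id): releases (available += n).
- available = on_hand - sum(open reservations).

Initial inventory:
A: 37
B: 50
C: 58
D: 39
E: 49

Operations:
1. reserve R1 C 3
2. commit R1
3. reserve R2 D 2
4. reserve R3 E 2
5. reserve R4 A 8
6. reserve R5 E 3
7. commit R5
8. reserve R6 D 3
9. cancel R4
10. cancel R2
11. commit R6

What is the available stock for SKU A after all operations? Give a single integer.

Step 1: reserve R1 C 3 -> on_hand[A=37 B=50 C=58 D=39 E=49] avail[A=37 B=50 C=55 D=39 E=49] open={R1}
Step 2: commit R1 -> on_hand[A=37 B=50 C=55 D=39 E=49] avail[A=37 B=50 C=55 D=39 E=49] open={}
Step 3: reserve R2 D 2 -> on_hand[A=37 B=50 C=55 D=39 E=49] avail[A=37 B=50 C=55 D=37 E=49] open={R2}
Step 4: reserve R3 E 2 -> on_hand[A=37 B=50 C=55 D=39 E=49] avail[A=37 B=50 C=55 D=37 E=47] open={R2,R3}
Step 5: reserve R4 A 8 -> on_hand[A=37 B=50 C=55 D=39 E=49] avail[A=29 B=50 C=55 D=37 E=47] open={R2,R3,R4}
Step 6: reserve R5 E 3 -> on_hand[A=37 B=50 C=55 D=39 E=49] avail[A=29 B=50 C=55 D=37 E=44] open={R2,R3,R4,R5}
Step 7: commit R5 -> on_hand[A=37 B=50 C=55 D=39 E=46] avail[A=29 B=50 C=55 D=37 E=44] open={R2,R3,R4}
Step 8: reserve R6 D 3 -> on_hand[A=37 B=50 C=55 D=39 E=46] avail[A=29 B=50 C=55 D=34 E=44] open={R2,R3,R4,R6}
Step 9: cancel R4 -> on_hand[A=37 B=50 C=55 D=39 E=46] avail[A=37 B=50 C=55 D=34 E=44] open={R2,R3,R6}
Step 10: cancel R2 -> on_hand[A=37 B=50 C=55 D=39 E=46] avail[A=37 B=50 C=55 D=36 E=44] open={R3,R6}
Step 11: commit R6 -> on_hand[A=37 B=50 C=55 D=36 E=46] avail[A=37 B=50 C=55 D=36 E=44] open={R3}
Final available[A] = 37

Answer: 37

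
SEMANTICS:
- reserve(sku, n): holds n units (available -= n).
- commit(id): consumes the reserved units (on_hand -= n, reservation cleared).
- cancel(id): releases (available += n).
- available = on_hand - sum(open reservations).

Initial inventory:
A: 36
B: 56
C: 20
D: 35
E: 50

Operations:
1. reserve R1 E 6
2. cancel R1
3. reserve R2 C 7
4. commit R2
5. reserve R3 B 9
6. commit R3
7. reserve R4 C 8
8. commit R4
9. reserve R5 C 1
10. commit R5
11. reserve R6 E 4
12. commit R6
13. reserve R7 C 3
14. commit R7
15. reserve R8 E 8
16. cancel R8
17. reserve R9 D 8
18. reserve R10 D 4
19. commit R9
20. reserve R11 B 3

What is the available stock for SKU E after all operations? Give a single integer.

Answer: 46

Derivation:
Step 1: reserve R1 E 6 -> on_hand[A=36 B=56 C=20 D=35 E=50] avail[A=36 B=56 C=20 D=35 E=44] open={R1}
Step 2: cancel R1 -> on_hand[A=36 B=56 C=20 D=35 E=50] avail[A=36 B=56 C=20 D=35 E=50] open={}
Step 3: reserve R2 C 7 -> on_hand[A=36 B=56 C=20 D=35 E=50] avail[A=36 B=56 C=13 D=35 E=50] open={R2}
Step 4: commit R2 -> on_hand[A=36 B=56 C=13 D=35 E=50] avail[A=36 B=56 C=13 D=35 E=50] open={}
Step 5: reserve R3 B 9 -> on_hand[A=36 B=56 C=13 D=35 E=50] avail[A=36 B=47 C=13 D=35 E=50] open={R3}
Step 6: commit R3 -> on_hand[A=36 B=47 C=13 D=35 E=50] avail[A=36 B=47 C=13 D=35 E=50] open={}
Step 7: reserve R4 C 8 -> on_hand[A=36 B=47 C=13 D=35 E=50] avail[A=36 B=47 C=5 D=35 E=50] open={R4}
Step 8: commit R4 -> on_hand[A=36 B=47 C=5 D=35 E=50] avail[A=36 B=47 C=5 D=35 E=50] open={}
Step 9: reserve R5 C 1 -> on_hand[A=36 B=47 C=5 D=35 E=50] avail[A=36 B=47 C=4 D=35 E=50] open={R5}
Step 10: commit R5 -> on_hand[A=36 B=47 C=4 D=35 E=50] avail[A=36 B=47 C=4 D=35 E=50] open={}
Step 11: reserve R6 E 4 -> on_hand[A=36 B=47 C=4 D=35 E=50] avail[A=36 B=47 C=4 D=35 E=46] open={R6}
Step 12: commit R6 -> on_hand[A=36 B=47 C=4 D=35 E=46] avail[A=36 B=47 C=4 D=35 E=46] open={}
Step 13: reserve R7 C 3 -> on_hand[A=36 B=47 C=4 D=35 E=46] avail[A=36 B=47 C=1 D=35 E=46] open={R7}
Step 14: commit R7 -> on_hand[A=36 B=47 C=1 D=35 E=46] avail[A=36 B=47 C=1 D=35 E=46] open={}
Step 15: reserve R8 E 8 -> on_hand[A=36 B=47 C=1 D=35 E=46] avail[A=36 B=47 C=1 D=35 E=38] open={R8}
Step 16: cancel R8 -> on_hand[A=36 B=47 C=1 D=35 E=46] avail[A=36 B=47 C=1 D=35 E=46] open={}
Step 17: reserve R9 D 8 -> on_hand[A=36 B=47 C=1 D=35 E=46] avail[A=36 B=47 C=1 D=27 E=46] open={R9}
Step 18: reserve R10 D 4 -> on_hand[A=36 B=47 C=1 D=35 E=46] avail[A=36 B=47 C=1 D=23 E=46] open={R10,R9}
Step 19: commit R9 -> on_hand[A=36 B=47 C=1 D=27 E=46] avail[A=36 B=47 C=1 D=23 E=46] open={R10}
Step 20: reserve R11 B 3 -> on_hand[A=36 B=47 C=1 D=27 E=46] avail[A=36 B=44 C=1 D=23 E=46] open={R10,R11}
Final available[E] = 46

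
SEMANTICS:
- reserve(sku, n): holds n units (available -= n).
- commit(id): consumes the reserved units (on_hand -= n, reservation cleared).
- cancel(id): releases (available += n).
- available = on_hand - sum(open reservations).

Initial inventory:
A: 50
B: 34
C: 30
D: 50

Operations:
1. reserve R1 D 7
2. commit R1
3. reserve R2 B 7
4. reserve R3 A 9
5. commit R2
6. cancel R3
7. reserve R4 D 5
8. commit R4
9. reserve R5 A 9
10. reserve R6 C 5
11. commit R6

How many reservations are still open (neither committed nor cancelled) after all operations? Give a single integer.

Answer: 1

Derivation:
Step 1: reserve R1 D 7 -> on_hand[A=50 B=34 C=30 D=50] avail[A=50 B=34 C=30 D=43] open={R1}
Step 2: commit R1 -> on_hand[A=50 B=34 C=30 D=43] avail[A=50 B=34 C=30 D=43] open={}
Step 3: reserve R2 B 7 -> on_hand[A=50 B=34 C=30 D=43] avail[A=50 B=27 C=30 D=43] open={R2}
Step 4: reserve R3 A 9 -> on_hand[A=50 B=34 C=30 D=43] avail[A=41 B=27 C=30 D=43] open={R2,R3}
Step 5: commit R2 -> on_hand[A=50 B=27 C=30 D=43] avail[A=41 B=27 C=30 D=43] open={R3}
Step 6: cancel R3 -> on_hand[A=50 B=27 C=30 D=43] avail[A=50 B=27 C=30 D=43] open={}
Step 7: reserve R4 D 5 -> on_hand[A=50 B=27 C=30 D=43] avail[A=50 B=27 C=30 D=38] open={R4}
Step 8: commit R4 -> on_hand[A=50 B=27 C=30 D=38] avail[A=50 B=27 C=30 D=38] open={}
Step 9: reserve R5 A 9 -> on_hand[A=50 B=27 C=30 D=38] avail[A=41 B=27 C=30 D=38] open={R5}
Step 10: reserve R6 C 5 -> on_hand[A=50 B=27 C=30 D=38] avail[A=41 B=27 C=25 D=38] open={R5,R6}
Step 11: commit R6 -> on_hand[A=50 B=27 C=25 D=38] avail[A=41 B=27 C=25 D=38] open={R5}
Open reservations: ['R5'] -> 1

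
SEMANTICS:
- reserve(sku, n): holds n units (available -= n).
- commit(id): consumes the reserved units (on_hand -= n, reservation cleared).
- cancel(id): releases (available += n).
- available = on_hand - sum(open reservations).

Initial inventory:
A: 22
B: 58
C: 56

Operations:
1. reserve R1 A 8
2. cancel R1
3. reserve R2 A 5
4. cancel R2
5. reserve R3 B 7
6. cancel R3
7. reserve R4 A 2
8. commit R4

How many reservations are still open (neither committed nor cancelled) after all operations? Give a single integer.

Step 1: reserve R1 A 8 -> on_hand[A=22 B=58 C=56] avail[A=14 B=58 C=56] open={R1}
Step 2: cancel R1 -> on_hand[A=22 B=58 C=56] avail[A=22 B=58 C=56] open={}
Step 3: reserve R2 A 5 -> on_hand[A=22 B=58 C=56] avail[A=17 B=58 C=56] open={R2}
Step 4: cancel R2 -> on_hand[A=22 B=58 C=56] avail[A=22 B=58 C=56] open={}
Step 5: reserve R3 B 7 -> on_hand[A=22 B=58 C=56] avail[A=22 B=51 C=56] open={R3}
Step 6: cancel R3 -> on_hand[A=22 B=58 C=56] avail[A=22 B=58 C=56] open={}
Step 7: reserve R4 A 2 -> on_hand[A=22 B=58 C=56] avail[A=20 B=58 C=56] open={R4}
Step 8: commit R4 -> on_hand[A=20 B=58 C=56] avail[A=20 B=58 C=56] open={}
Open reservations: [] -> 0

Answer: 0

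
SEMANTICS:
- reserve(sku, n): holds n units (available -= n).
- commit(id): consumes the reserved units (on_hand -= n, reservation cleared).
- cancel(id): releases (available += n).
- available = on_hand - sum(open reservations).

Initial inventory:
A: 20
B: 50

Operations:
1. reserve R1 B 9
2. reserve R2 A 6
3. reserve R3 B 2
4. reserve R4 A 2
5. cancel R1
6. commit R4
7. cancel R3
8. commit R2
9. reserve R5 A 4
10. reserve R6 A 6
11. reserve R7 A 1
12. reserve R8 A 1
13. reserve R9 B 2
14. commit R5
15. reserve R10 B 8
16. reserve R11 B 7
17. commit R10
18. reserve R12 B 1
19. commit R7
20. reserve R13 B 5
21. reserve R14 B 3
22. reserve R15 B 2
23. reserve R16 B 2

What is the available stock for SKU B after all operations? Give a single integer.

Step 1: reserve R1 B 9 -> on_hand[A=20 B=50] avail[A=20 B=41] open={R1}
Step 2: reserve R2 A 6 -> on_hand[A=20 B=50] avail[A=14 B=41] open={R1,R2}
Step 3: reserve R3 B 2 -> on_hand[A=20 B=50] avail[A=14 B=39] open={R1,R2,R3}
Step 4: reserve R4 A 2 -> on_hand[A=20 B=50] avail[A=12 B=39] open={R1,R2,R3,R4}
Step 5: cancel R1 -> on_hand[A=20 B=50] avail[A=12 B=48] open={R2,R3,R4}
Step 6: commit R4 -> on_hand[A=18 B=50] avail[A=12 B=48] open={R2,R3}
Step 7: cancel R3 -> on_hand[A=18 B=50] avail[A=12 B=50] open={R2}
Step 8: commit R2 -> on_hand[A=12 B=50] avail[A=12 B=50] open={}
Step 9: reserve R5 A 4 -> on_hand[A=12 B=50] avail[A=8 B=50] open={R5}
Step 10: reserve R6 A 6 -> on_hand[A=12 B=50] avail[A=2 B=50] open={R5,R6}
Step 11: reserve R7 A 1 -> on_hand[A=12 B=50] avail[A=1 B=50] open={R5,R6,R7}
Step 12: reserve R8 A 1 -> on_hand[A=12 B=50] avail[A=0 B=50] open={R5,R6,R7,R8}
Step 13: reserve R9 B 2 -> on_hand[A=12 B=50] avail[A=0 B=48] open={R5,R6,R7,R8,R9}
Step 14: commit R5 -> on_hand[A=8 B=50] avail[A=0 B=48] open={R6,R7,R8,R9}
Step 15: reserve R10 B 8 -> on_hand[A=8 B=50] avail[A=0 B=40] open={R10,R6,R7,R8,R9}
Step 16: reserve R11 B 7 -> on_hand[A=8 B=50] avail[A=0 B=33] open={R10,R11,R6,R7,R8,R9}
Step 17: commit R10 -> on_hand[A=8 B=42] avail[A=0 B=33] open={R11,R6,R7,R8,R9}
Step 18: reserve R12 B 1 -> on_hand[A=8 B=42] avail[A=0 B=32] open={R11,R12,R6,R7,R8,R9}
Step 19: commit R7 -> on_hand[A=7 B=42] avail[A=0 B=32] open={R11,R12,R6,R8,R9}
Step 20: reserve R13 B 5 -> on_hand[A=7 B=42] avail[A=0 B=27] open={R11,R12,R13,R6,R8,R9}
Step 21: reserve R14 B 3 -> on_hand[A=7 B=42] avail[A=0 B=24] open={R11,R12,R13,R14,R6,R8,R9}
Step 22: reserve R15 B 2 -> on_hand[A=7 B=42] avail[A=0 B=22] open={R11,R12,R13,R14,R15,R6,R8,R9}
Step 23: reserve R16 B 2 -> on_hand[A=7 B=42] avail[A=0 B=20] open={R11,R12,R13,R14,R15,R16,R6,R8,R9}
Final available[B] = 20

Answer: 20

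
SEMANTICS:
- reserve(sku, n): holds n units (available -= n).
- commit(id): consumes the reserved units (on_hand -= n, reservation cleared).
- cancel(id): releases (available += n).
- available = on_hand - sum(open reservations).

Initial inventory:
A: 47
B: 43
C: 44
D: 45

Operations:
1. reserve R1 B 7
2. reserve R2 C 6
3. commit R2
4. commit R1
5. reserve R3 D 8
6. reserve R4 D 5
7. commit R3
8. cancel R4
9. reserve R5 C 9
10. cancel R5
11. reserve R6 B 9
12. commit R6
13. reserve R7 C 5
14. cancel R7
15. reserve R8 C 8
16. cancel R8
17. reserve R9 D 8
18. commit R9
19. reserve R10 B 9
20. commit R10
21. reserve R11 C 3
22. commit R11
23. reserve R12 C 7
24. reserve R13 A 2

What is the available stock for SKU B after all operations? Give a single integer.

Answer: 18

Derivation:
Step 1: reserve R1 B 7 -> on_hand[A=47 B=43 C=44 D=45] avail[A=47 B=36 C=44 D=45] open={R1}
Step 2: reserve R2 C 6 -> on_hand[A=47 B=43 C=44 D=45] avail[A=47 B=36 C=38 D=45] open={R1,R2}
Step 3: commit R2 -> on_hand[A=47 B=43 C=38 D=45] avail[A=47 B=36 C=38 D=45] open={R1}
Step 4: commit R1 -> on_hand[A=47 B=36 C=38 D=45] avail[A=47 B=36 C=38 D=45] open={}
Step 5: reserve R3 D 8 -> on_hand[A=47 B=36 C=38 D=45] avail[A=47 B=36 C=38 D=37] open={R3}
Step 6: reserve R4 D 5 -> on_hand[A=47 B=36 C=38 D=45] avail[A=47 B=36 C=38 D=32] open={R3,R4}
Step 7: commit R3 -> on_hand[A=47 B=36 C=38 D=37] avail[A=47 B=36 C=38 D=32] open={R4}
Step 8: cancel R4 -> on_hand[A=47 B=36 C=38 D=37] avail[A=47 B=36 C=38 D=37] open={}
Step 9: reserve R5 C 9 -> on_hand[A=47 B=36 C=38 D=37] avail[A=47 B=36 C=29 D=37] open={R5}
Step 10: cancel R5 -> on_hand[A=47 B=36 C=38 D=37] avail[A=47 B=36 C=38 D=37] open={}
Step 11: reserve R6 B 9 -> on_hand[A=47 B=36 C=38 D=37] avail[A=47 B=27 C=38 D=37] open={R6}
Step 12: commit R6 -> on_hand[A=47 B=27 C=38 D=37] avail[A=47 B=27 C=38 D=37] open={}
Step 13: reserve R7 C 5 -> on_hand[A=47 B=27 C=38 D=37] avail[A=47 B=27 C=33 D=37] open={R7}
Step 14: cancel R7 -> on_hand[A=47 B=27 C=38 D=37] avail[A=47 B=27 C=38 D=37] open={}
Step 15: reserve R8 C 8 -> on_hand[A=47 B=27 C=38 D=37] avail[A=47 B=27 C=30 D=37] open={R8}
Step 16: cancel R8 -> on_hand[A=47 B=27 C=38 D=37] avail[A=47 B=27 C=38 D=37] open={}
Step 17: reserve R9 D 8 -> on_hand[A=47 B=27 C=38 D=37] avail[A=47 B=27 C=38 D=29] open={R9}
Step 18: commit R9 -> on_hand[A=47 B=27 C=38 D=29] avail[A=47 B=27 C=38 D=29] open={}
Step 19: reserve R10 B 9 -> on_hand[A=47 B=27 C=38 D=29] avail[A=47 B=18 C=38 D=29] open={R10}
Step 20: commit R10 -> on_hand[A=47 B=18 C=38 D=29] avail[A=47 B=18 C=38 D=29] open={}
Step 21: reserve R11 C 3 -> on_hand[A=47 B=18 C=38 D=29] avail[A=47 B=18 C=35 D=29] open={R11}
Step 22: commit R11 -> on_hand[A=47 B=18 C=35 D=29] avail[A=47 B=18 C=35 D=29] open={}
Step 23: reserve R12 C 7 -> on_hand[A=47 B=18 C=35 D=29] avail[A=47 B=18 C=28 D=29] open={R12}
Step 24: reserve R13 A 2 -> on_hand[A=47 B=18 C=35 D=29] avail[A=45 B=18 C=28 D=29] open={R12,R13}
Final available[B] = 18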